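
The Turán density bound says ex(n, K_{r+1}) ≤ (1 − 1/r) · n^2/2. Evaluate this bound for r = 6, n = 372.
Turán density bound = (5/6) · 372^2/2 = 57660

Turán's theorem: ex(n, K_{r+1}) is achieved by the complete r-partite Turán graph T(n, r) with parts as balanced as possible, and is at most (1 − 1/r) · n^2/2. For r = 6, n = 372: the density bound is (5/6) · 138384/2 = 57660. Since 6 ∣ 372, the Turán graph T(372, 6) has parts of equal size 62, and its edge count e(T(372, 6)) = 57660 attains the density bound exactly.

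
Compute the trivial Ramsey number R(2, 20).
R(2, 20) = 20

R(2, k) = k for all k ≥ 2: in a 2-colouring of K_k, either some edge is red (a red K_2) or all edges are blue (a blue K_k). And K_{19} coloured all-blue has no blue K_20, so R(2, 20) > 19. Hence R(2, 20) = 20.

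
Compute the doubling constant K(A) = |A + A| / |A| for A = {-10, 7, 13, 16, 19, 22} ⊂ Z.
K = |A + A| / |A| = 16/6 = 8/3

Enumerate A + A = {a + b : a, b ∈ A}. With |A| = 6, there are |A|^2 = 36 ordered sum pairs; collecting distinct values, A + A = {-20, -3, 3, 6, 9, 12, 14, 20, 23, 26, 29, 32, 35, 38, 41, 44}, so |A + A| = 16. Thus K = 16/6 = 8/3. For comparison, the minimum possible |A + A| over all 6-element sets is 2·6 − 1 = 11 (so min K = 11/6), attained only by arithmetic progressions.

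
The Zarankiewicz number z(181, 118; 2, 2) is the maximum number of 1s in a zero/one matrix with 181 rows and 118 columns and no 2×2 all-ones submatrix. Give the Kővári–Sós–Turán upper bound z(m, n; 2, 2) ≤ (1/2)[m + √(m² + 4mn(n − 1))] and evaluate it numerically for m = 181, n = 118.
z(181, 118; 2, 2) ≤ (1/2)[181 + √(181² + 4·181·118·117)] = (1/2)[181 + √10028305] = 1673.875

Kővári–Sós–Turán: let r_1, ..., r_181 be the row sums and z = Σ r_i the total number of 1s. Each pair of columns can share at most one row with both entries 1 (else a 2×2 all-ones block appears), so Σ_i C(r_i, 2) ≤ C(118, 2) = 6903. By convexity Σ_i C(r_i, 2) ≥ 181·C(z/181, 2) = z(z − 181)/(2·181), giving z² − 181z − 181·118·117 ≤ 0 and hence z ≤ (1/2)[181 + √(32761 + 4·2498886)] = (1/2)[181 + √10028305] ≈ (1/2)(181 + 3166.7499) = 1673.875.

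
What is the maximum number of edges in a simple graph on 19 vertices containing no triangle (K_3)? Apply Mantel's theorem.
ex(19, K_3) = ⌊19^2/4⌋ = 90

Mantel (1907): a triangle-free graph on n vertices has at most ⌊n^2/4⌋ edges, with equality for the complete bipartite graph K_{⌊n/2⌋, ⌈n/2⌉}. For n = 19: ⌊19^2/4⌋ = ⌊361/4⌋ = 90. The extremal graph is K_{9, 10}, which has 9·10 = 90 edges.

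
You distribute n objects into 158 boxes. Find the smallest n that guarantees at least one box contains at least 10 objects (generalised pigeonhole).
n = (10 − 1)·158 + 1 = 1423

By the generalised pigeonhole principle, to guarantee some box contains ≥ r objects we need more than (r − 1) · k objects total. Threshold: n = (r − 1) · k + 1. With r = 10 and k = 158: n = 9 · 158 + 1 = 1422 + 1 = 1423. For n = 1422 = 9 · 158, we can put exactly 9 objects in every box, avoiding 10 in any single one — so 1423 is tight.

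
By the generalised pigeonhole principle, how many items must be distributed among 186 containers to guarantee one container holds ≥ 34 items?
n = (34 − 1)·186 + 1 = 6139

By the generalised pigeonhole principle, to guarantee some box contains ≥ r objects we need more than (r − 1) · k objects total. Threshold: n = (r − 1) · k + 1. With r = 34 and k = 186: n = 33 · 186 + 1 = 6138 + 1 = 6139. For n = 6138 = 33 · 186, we can put exactly 33 objects in every box, avoiding 34 in any single one — so 6139 is tight.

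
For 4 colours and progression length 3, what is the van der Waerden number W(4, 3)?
W(4, 3) = 76

This is a classical value, W(4, 3) = 76, established by combining an explicit 4-colouring of {1, ..., 75} with no monochromatic 3-AP (giving the lower bound W(4, 3) > 75) and a finite case analysis / exhaustive computer search showing every 4-colouring of {1, ..., 76} has such an AP.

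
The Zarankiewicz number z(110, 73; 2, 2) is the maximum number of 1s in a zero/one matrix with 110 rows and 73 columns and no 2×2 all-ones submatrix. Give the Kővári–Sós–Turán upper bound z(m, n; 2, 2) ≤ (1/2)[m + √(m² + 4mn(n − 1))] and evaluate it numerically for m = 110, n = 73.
z(110, 73; 2, 2) ≤ (1/2)[110 + √(110² + 4·110·73·72)] = (1/2)[110 + √2324740] = 817.3549

Kővári–Sós–Turán: let r_1, ..., r_110 be the row sums and z = Σ r_i the total number of 1s. Each pair of columns can share at most one row with both entries 1 (else a 2×2 all-ones block appears), so Σ_i C(r_i, 2) ≤ C(73, 2) = 2628. By convexity Σ_i C(r_i, 2) ≥ 110·C(z/110, 2) = z(z − 110)/(2·110), giving z² − 110z − 110·73·72 ≤ 0 and hence z ≤ (1/2)[110 + √(12100 + 4·578160)] = (1/2)[110 + √2324740] ≈ (1/2)(110 + 1524.7098) = 817.3549.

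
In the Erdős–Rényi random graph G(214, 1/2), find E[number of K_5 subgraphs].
E[# K_5] = C(214, 5) · (1/2)^C(5, 2) = 3568204542 / 2^10 = 1784102271/512 ≈ 3484574.748047

For each 5-subset S of vertices (there are C(214, 5) = 3568204542 such S), let X_S = 1 if S induces a K_5 (all C(5, 2) = 10 edges present). Then P(X_S = 1) = (1/2)^10 = 1/1024. By linearity of expectation, E[# K_5] = C(214, 5) · (1/2)^10 = 3568204542 / 1024 = 1784102271/512 ≈ 3484574.748047.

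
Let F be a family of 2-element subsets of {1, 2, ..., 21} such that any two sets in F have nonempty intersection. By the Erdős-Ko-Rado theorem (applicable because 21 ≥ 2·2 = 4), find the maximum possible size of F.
max |F| = C(20, 1) = 20

Erdős-Ko-Rado (1961): when n ≥ 2k, max |F| = C(n−1, k−1). The bound is attained by the star {A : i ∈ A} for any fixed i ∈ [n]. Here C(21−1, 2−1) = C(20, 1) = 20.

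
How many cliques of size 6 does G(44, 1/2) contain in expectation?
E[# K_6] = C(44, 6) · (1/2)^C(6, 2) = 7059052 / 2^15 = 1764763/8192 ≈ 215.425171

For each 6-subset S of vertices (there are C(44, 6) = 7059052 such S), let X_S = 1 if S induces a K_6 (all C(6, 2) = 15 edges present). Then P(X_S = 1) = (1/2)^15 = 1/32768. By linearity of expectation, E[# K_6] = C(44, 6) · (1/2)^15 = 7059052 / 32768 = 1764763/8192 ≈ 215.425171.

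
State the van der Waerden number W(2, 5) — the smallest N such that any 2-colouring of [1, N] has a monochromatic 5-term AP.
W(2, 5) = 178

This is a classical value, W(2, 5) = 178, established by combining an explicit 2-colouring of {1, ..., 177} with no monochromatic 5-AP (giving the lower bound W(2, 5) > 177) and a finite case analysis / exhaustive computer search showing every 2-colouring of {1, ..., 178} has such an AP.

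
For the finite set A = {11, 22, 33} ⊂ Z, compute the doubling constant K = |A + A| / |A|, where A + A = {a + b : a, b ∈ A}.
K = |A + A| / |A| = 5/3

Enumerate A + A = {a + b : a, b ∈ A}. With |A| = 3, there are |A|^2 = 9 ordered sum pairs; collecting distinct values, A + A = {22, 33, 44, 55, 66}, so |A + A| = 5. Thus K = 5/3. Here |A + A| = 2|A| − 1 = 5, the minimum possible — so K = 5/3 is minimal, which holds iff A is an arithmetic progression.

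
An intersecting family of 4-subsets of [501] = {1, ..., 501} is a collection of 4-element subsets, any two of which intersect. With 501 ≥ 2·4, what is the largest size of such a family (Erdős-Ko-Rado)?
max |F| = C(500, 3) = 20708500

Erdős-Ko-Rado (1961): when n ≥ 2k, max |F| = C(n−1, k−1). The bound is attained by the star {A : i ∈ A} for any fixed i ∈ [n]. Here C(501−1, 4−1) = C(500, 3) = 20708500.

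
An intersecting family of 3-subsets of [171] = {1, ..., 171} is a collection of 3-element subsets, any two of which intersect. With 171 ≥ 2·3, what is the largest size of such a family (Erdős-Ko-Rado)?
max |F| = C(170, 2) = 14365

Erdős-Ko-Rado (1961): when n ≥ 2k, max |F| = C(n−1, k−1). The bound is attained by the star {A : i ∈ A} for any fixed i ∈ [n]. Here C(171−1, 3−1) = C(170, 2) = 14365.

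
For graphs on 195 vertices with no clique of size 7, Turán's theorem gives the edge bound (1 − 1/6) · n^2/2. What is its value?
Turán density bound = (5/6) · 195^2/2 = 63375/4 ≈ 15843.75

Turán's theorem: ex(n, K_{r+1}) is achieved by the complete r-partite Turán graph T(n, r) with parts as balanced as possible, and is at most (1 − 1/r) · n^2/2. For r = 6, n = 195: the density bound is (5/6) · 38025/2 = 63375/4 ≈ 15843.75. The integer-valued extremum is e(T(195, 6)) = 15843, which is strictly less than the density bound 63375/4 since 6 ∤ 195 (the parts of T(195, 6) cannot all be equal).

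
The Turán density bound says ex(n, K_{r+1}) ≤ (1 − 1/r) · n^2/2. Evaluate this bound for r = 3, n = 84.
Turán density bound = (2/3) · 84^2/2 = 2352

Turán's theorem: ex(n, K_{r+1}) is achieved by the complete r-partite Turán graph T(n, r) with parts as balanced as possible, and is at most (1 − 1/r) · n^2/2. For r = 3, n = 84: the density bound is (2/3) · 7056/2 = 2352. Since 3 ∣ 84, the Turán graph T(84, 3) has parts of equal size 28, and its edge count e(T(84, 3)) = 2352 attains the density bound exactly.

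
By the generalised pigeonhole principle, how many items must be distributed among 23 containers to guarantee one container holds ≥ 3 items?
n = (3 − 1)·23 + 1 = 47

By the generalised pigeonhole principle, to guarantee some box contains ≥ r objects we need more than (r − 1) · k objects total. Threshold: n = (r − 1) · k + 1. With r = 3 and k = 23: n = 2 · 23 + 1 = 46 + 1 = 47. For n = 46 = 2 · 23, we can put exactly 2 objects in every box, avoiding 3 in any single one — so 47 is tight.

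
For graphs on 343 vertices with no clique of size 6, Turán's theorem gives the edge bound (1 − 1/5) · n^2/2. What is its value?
Turán density bound = (4/5) · 343^2/2 = 235298/5 ≈ 47059.6

Turán's theorem: ex(n, K_{r+1}) is achieved by the complete r-partite Turán graph T(n, r) with parts as balanced as possible, and is at most (1 − 1/r) · n^2/2. For r = 5, n = 343: the density bound is (4/5) · 117649/2 = 235298/5 ≈ 47059.6. The integer-valued extremum is e(T(343, 5)) = 47059, which is strictly less than the density bound 235298/5 since 5 ∤ 343 (the parts of T(343, 5) cannot all be equal).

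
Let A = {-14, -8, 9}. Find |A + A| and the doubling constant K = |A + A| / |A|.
K = |A + A| / |A| = 6/3 = 2

Enumerate A + A = {a + b : a, b ∈ A}. With |A| = 3, there are |A|^2 = 9 ordered sum pairs; collecting distinct values, A + A = {-28, -22, -16, -5, 1, 18}, so |A + A| = 6. Thus K = 6/3 = 2. For comparison, the minimum possible |A + A| over all 3-element sets is 2·3 − 1 = 5 (so min K = 5/3), attained only by arithmetic progressions.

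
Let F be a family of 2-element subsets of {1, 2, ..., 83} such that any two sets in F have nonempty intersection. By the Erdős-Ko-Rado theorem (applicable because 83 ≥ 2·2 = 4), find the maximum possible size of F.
max |F| = C(82, 1) = 82

Erdős-Ko-Rado (1961): when n ≥ 2k, max |F| = C(n−1, k−1). The bound is attained by the star {A : i ∈ A} for any fixed i ∈ [n]. Here C(83−1, 2−1) = C(82, 1) = 82.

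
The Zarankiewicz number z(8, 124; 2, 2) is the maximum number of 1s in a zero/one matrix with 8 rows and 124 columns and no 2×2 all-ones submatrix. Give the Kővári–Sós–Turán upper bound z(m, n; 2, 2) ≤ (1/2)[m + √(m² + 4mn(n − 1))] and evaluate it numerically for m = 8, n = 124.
z(8, 124; 2, 2) ≤ (1/2)[8 + √(8² + 4·8·124·123)] = (1/2)[8 + √488128] = 353.3308

Kővári–Sós–Turán: let r_1, ..., r_8 be the row sums and z = Σ r_i the total number of 1s. Each pair of columns can share at most one row with both entries 1 (else a 2×2 all-ones block appears), so Σ_i C(r_i, 2) ≤ C(124, 2) = 7626. By convexity Σ_i C(r_i, 2) ≥ 8·C(z/8, 2) = z(z − 8)/(2·8), giving z² − 8z − 8·124·123 ≤ 0 and hence z ≤ (1/2)[8 + √(64 + 4·122016)] = (1/2)[8 + √488128] ≈ (1/2)(8 + 698.6616) = 353.3308.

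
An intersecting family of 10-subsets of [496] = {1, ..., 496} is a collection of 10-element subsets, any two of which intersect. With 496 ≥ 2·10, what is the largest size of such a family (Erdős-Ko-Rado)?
max |F| = C(495, 9) = 4570001593655282785

The Erdős-Ko-Rado theorem states: for n ≥ 2k, an intersecting family of k-subsets of an n-element set has size at most C(n − 1, k − 1), with equality for 'star' families {A ⊆ [n] : |A| = k, i ∈ A} (fix an element i). For n = 496, k = 10: C(495, 9) = 4570001593655282785.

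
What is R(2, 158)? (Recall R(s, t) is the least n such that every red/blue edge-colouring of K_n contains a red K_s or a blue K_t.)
R(2, 158) = 158

R(2, k) = k for all k ≥ 2: in a 2-colouring of K_k, either some edge is red (a red K_2) or all edges are blue (a blue K_k). And K_{157} coloured all-blue has no blue K_158, so R(2, 158) > 157. Hence R(2, 158) = 158.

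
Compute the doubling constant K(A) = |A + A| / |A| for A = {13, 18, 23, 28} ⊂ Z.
K = |A + A| / |A| = 7/4

Enumerate A + A = {a + b : a, b ∈ A}. With |A| = 4, there are |A|^2 = 16 ordered sum pairs; collecting distinct values, A + A = {26, 31, 36, 41, 46, 51, 56}, so |A + A| = 7. Thus K = 7/4. Here |A + A| = 2|A| − 1 = 7, the minimum possible — so K = 7/4 is minimal, which holds iff A is an arithmetic progression.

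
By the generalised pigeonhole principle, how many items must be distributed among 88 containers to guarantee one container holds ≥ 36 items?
n = (36 − 1)·88 + 1 = 3081

By the generalised pigeonhole principle, to guarantee some box contains ≥ r objects we need more than (r − 1) · k objects total. Threshold: n = (r − 1) · k + 1. With r = 36 and k = 88: n = 35 · 88 + 1 = 3080 + 1 = 3081. For n = 3080 = 35 · 88, we can put exactly 35 objects in every box, avoiding 36 in any single one — so 3081 is tight.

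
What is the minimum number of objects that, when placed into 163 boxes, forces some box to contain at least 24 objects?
n = (24 − 1)·163 + 1 = 3750

By the generalised pigeonhole principle, to guarantee some box contains ≥ r objects we need more than (r − 1) · k objects total. Threshold: n = (r − 1) · k + 1. With r = 24 and k = 163: n = 23 · 163 + 1 = 3749 + 1 = 3750. For n = 3749 = 23 · 163, we can put exactly 23 objects in every box, avoiding 24 in any single one — so 3750 is tight.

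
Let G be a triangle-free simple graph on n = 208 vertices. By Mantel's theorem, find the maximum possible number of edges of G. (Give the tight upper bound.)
ex(208, K_3) = ⌊208^2/4⌋ = 10816

Mantel (1907): a triangle-free graph on n vertices has at most ⌊n^2/4⌋ edges, with equality for the complete bipartite graph K_{⌊n/2⌋, ⌈n/2⌉}. For n = 208: ⌊208^2/4⌋ = ⌊43264/4⌋ = 10816. The extremal graph is K_{104, 104}, which has 104·104 = 10816 edges.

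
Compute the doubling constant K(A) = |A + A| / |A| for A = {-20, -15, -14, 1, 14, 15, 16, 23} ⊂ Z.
K = |A + A| / |A| = 32/8 = 4

Enumerate A + A = {a + b : a, b ∈ A}. With |A| = 8, there are |A|^2 = 64 ordered sum pairs; collecting distinct values, A + A = {-40, -35, -34, -30, -29, -28, -19, -14, -13, -6, -5, -4, -1, 0, 1, 2, 3, 8, 9, 15, 16, 17, 24, 28, 29, 30, 31, 32, 37, 38, 39, 46}, so |A + A| = 32. Thus K = 32/8 = 4. For comparison, the minimum possible |A + A| over all 8-element sets is 2·8 − 1 = 15 (so min K = 15/8), attained only by arithmetic progressions.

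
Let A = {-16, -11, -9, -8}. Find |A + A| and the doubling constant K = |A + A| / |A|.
K = |A + A| / |A| = 10/4 = 5/2

Enumerate A + A = {a + b : a, b ∈ A}. With |A| = 4, there are |A|^2 = 16 ordered sum pairs; collecting distinct values, A + A = {-32, -27, -25, -24, -22, -20, -19, -18, -17, -16}, so |A + A| = 10. Thus K = 10/4 = 5/2. For comparison, the minimum possible |A + A| over all 4-element sets is 2·4 − 1 = 7 (so min K = 7/4), attained only by arithmetic progressions.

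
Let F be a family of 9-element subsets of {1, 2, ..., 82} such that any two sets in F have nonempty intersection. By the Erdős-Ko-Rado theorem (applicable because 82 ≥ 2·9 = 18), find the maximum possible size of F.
max |F| = C(81, 8) = 32164253550

The Erdős-Ko-Rado theorem states: for n ≥ 2k, an intersecting family of k-subsets of an n-element set has size at most C(n − 1, k − 1), with equality for 'star' families {A ⊆ [n] : |A| = k, i ∈ A} (fix an element i). For n = 82, k = 9: C(81, 8) = 32164253550.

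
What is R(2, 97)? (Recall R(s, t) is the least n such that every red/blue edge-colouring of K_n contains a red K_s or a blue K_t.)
R(2, 97) = 97

R(2, k) = k for all k ≥ 2: in a 2-colouring of K_k, either some edge is red (a red K_2) or all edges are blue (a blue K_k). And K_{96} coloured all-blue has no blue K_97, so R(2, 97) > 96. Hence R(2, 97) = 97.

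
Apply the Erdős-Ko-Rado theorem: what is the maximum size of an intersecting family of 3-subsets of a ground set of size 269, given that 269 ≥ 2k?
max |F| = C(268, 2) = 35778

The Erdős-Ko-Rado theorem states: for n ≥ 2k, an intersecting family of k-subsets of an n-element set has size at most C(n − 1, k − 1), with equality for 'star' families {A ⊆ [n] : |A| = k, i ∈ A} (fix an element i). For n = 269, k = 3: C(268, 2) = 35778.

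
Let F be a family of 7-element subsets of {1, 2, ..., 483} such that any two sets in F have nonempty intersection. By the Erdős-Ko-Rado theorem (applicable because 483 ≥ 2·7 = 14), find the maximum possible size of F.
max |F| = C(482, 6) = 16880396545272

Erdős-Ko-Rado (1961): when n ≥ 2k, max |F| = C(n−1, k−1). The bound is attained by the star {A : i ∈ A} for any fixed i ∈ [n]. Here C(483−1, 7−1) = C(482, 6) = 16880396545272.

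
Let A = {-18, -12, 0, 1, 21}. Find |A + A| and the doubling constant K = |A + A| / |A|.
K = |A + A| / |A| = 15/5 = 3

Enumerate A + A = {a + b : a, b ∈ A}. With |A| = 5, there are |A|^2 = 25 ordered sum pairs; collecting distinct values, A + A = {-36, -30, -24, -18, -17, -12, -11, 0, 1, 2, 3, 9, 21, 22, 42}, so |A + A| = 15. Thus K = 15/5 = 3. For comparison, the minimum possible |A + A| over all 5-element sets is 2·5 − 1 = 9 (so min K = 9/5), attained only by arithmetic progressions.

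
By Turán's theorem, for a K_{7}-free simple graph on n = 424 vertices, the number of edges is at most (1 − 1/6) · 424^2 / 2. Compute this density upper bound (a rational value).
Turán density bound = (5/6) · 424^2/2 = 224720/3 ≈ 74906.6667

Turán's theorem: ex(n, K_{r+1}) is achieved by the complete r-partite Turán graph T(n, r) with parts as balanced as possible, and is at most (1 − 1/r) · n^2/2. For r = 6, n = 424: the density bound is (5/6) · 179776/2 = 224720/3 ≈ 74906.6667. The integer-valued extremum is e(T(424, 6)) = 74906, which is strictly less than the density bound 224720/3 since 6 ∤ 424 (the parts of T(424, 6) cannot all be equal).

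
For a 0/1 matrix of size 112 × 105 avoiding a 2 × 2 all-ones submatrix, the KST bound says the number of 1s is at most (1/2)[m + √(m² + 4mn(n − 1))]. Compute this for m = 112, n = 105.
z(112, 105; 2, 2) ≤ (1/2)[112 + √(112² + 4·112·105·104)] = (1/2)[112 + √4904704] = 1163.3283

Kővári–Sós–Turán: let r_1, ..., r_112 be the row sums and z = Σ r_i the total number of 1s. Each pair of columns can share at most one row with both entries 1 (else a 2×2 all-ones block appears), so Σ_i C(r_i, 2) ≤ C(105, 2) = 5460. By convexity Σ_i C(r_i, 2) ≥ 112·C(z/112, 2) = z(z − 112)/(2·112), giving z² − 112z − 112·105·104 ≤ 0 and hence z ≤ (1/2)[112 + √(12544 + 4·1223040)] = (1/2)[112 + √4904704] ≈ (1/2)(112 + 2214.6566) = 1163.3283.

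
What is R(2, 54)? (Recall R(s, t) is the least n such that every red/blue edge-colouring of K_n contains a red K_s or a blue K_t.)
R(2, 54) = 54

R(2, k) = k for all k ≥ 2: in a 2-colouring of K_k, either some edge is red (a red K_2) or all edges are blue (a blue K_k). And K_{53} coloured all-blue has no blue K_54, so R(2, 54) > 53. Hence R(2, 54) = 54.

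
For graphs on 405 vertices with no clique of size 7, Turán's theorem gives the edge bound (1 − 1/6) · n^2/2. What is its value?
Turán density bound = (5/6) · 405^2/2 = 273375/4 ≈ 68343.75

Turán's theorem: ex(n, K_{r+1}) is achieved by the complete r-partite Turán graph T(n, r) with parts as balanced as possible, and is at most (1 − 1/r) · n^2/2. For r = 6, n = 405: the density bound is (5/6) · 164025/2 = 273375/4 ≈ 68343.75. The integer-valued extremum is e(T(405, 6)) = 68343, which is strictly less than the density bound 273375/4 since 6 ∤ 405 (the parts of T(405, 6) cannot all be equal).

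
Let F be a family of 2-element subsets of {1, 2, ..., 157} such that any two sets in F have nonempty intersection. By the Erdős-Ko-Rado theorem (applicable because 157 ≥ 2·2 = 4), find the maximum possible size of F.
max |F| = C(156, 1) = 156

Erdős-Ko-Rado (1961): when n ≥ 2k, max |F| = C(n−1, k−1). The bound is attained by the star {A : i ∈ A} for any fixed i ∈ [n]. Here C(157−1, 2−1) = C(156, 1) = 156.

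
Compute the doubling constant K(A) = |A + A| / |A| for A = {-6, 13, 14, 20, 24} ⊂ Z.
K = |A + A| / |A| = 15/5 = 3

Enumerate A + A = {a + b : a, b ∈ A}. With |A| = 5, there are |A|^2 = 25 ordered sum pairs; collecting distinct values, A + A = {-12, 7, 8, 14, 18, 26, 27, 28, 33, 34, 37, 38, 40, 44, 48}, so |A + A| = 15. Thus K = 15/5 = 3. For comparison, the minimum possible |A + A| over all 5-element sets is 2·5 − 1 = 9 (so min K = 9/5), attained only by arithmetic progressions.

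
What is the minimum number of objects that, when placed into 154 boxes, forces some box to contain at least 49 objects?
n = (49 − 1)·154 + 1 = 7393

By the generalised pigeonhole principle, to guarantee some box contains ≥ r objects we need more than (r − 1) · k objects total. Threshold: n = (r − 1) · k + 1. With r = 49 and k = 154: n = 48 · 154 + 1 = 7392 + 1 = 7393. For n = 7392 = 48 · 154, we can put exactly 48 objects in every box, avoiding 49 in any single one — so 7393 is tight.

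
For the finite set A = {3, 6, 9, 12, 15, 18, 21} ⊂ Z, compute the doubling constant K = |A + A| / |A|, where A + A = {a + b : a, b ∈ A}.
K = |A + A| / |A| = 13/7

Enumerate A + A = {a + b : a, b ∈ A}. With |A| = 7, there are |A|^2 = 49 ordered sum pairs; collecting distinct values, A + A = {6, 9, 12, 15, 18, 21, 24, 27, 30, 33, 36, 39, 42}, so |A + A| = 13. Thus K = 13/7. Here |A + A| = 2|A| − 1 = 13, the minimum possible — so K = 13/7 is minimal, which holds iff A is an arithmetic progression.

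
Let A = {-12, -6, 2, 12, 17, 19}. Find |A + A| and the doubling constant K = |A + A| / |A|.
K = |A + A| / |A| = 21/6 = 7/2

Enumerate A + A = {a + b : a, b ∈ A}. With |A| = 6, there are |A|^2 = 36 ordered sum pairs; collecting distinct values, A + A = {-24, -18, -12, -10, -4, 0, 4, 5, 6, 7, 11, 13, 14, 19, 21, 24, 29, 31, 34, 36, 38}, so |A + A| = 21. Thus K = 21/6 = 7/2. For comparison, the minimum possible |A + A| over all 6-element sets is 2·6 − 1 = 11 (so min K = 11/6), attained only by arithmetic progressions.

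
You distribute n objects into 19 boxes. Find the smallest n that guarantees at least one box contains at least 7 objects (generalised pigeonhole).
n = (7 − 1)·19 + 1 = 115

By the generalised pigeonhole principle, to guarantee some box contains ≥ r objects we need more than (r − 1) · k objects total. Threshold: n = (r − 1) · k + 1. With r = 7 and k = 19: n = 6 · 19 + 1 = 114 + 1 = 115. For n = 114 = 6 · 19, we can put exactly 6 objects in every box, avoiding 7 in any single one — so 115 is tight.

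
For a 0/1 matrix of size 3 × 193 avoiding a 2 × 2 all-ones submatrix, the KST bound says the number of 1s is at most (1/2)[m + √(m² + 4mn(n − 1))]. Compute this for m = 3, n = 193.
z(3, 193; 2, 2) ≤ (1/2)[3 + √(3² + 4·3·193·192)] = (1/2)[3 + √444681] = 334.922

Kővári–Sós–Turán: let r_1, ..., r_3 be the row sums and z = Σ r_i the total number of 1s. Each pair of columns can share at most one row with both entries 1 (else a 2×2 all-ones block appears), so Σ_i C(r_i, 2) ≤ C(193, 2) = 18528. By convexity Σ_i C(r_i, 2) ≥ 3·C(z/3, 2) = z(z − 3)/(2·3), giving z² − 3z − 3·193·192 ≤ 0 and hence z ≤ (1/2)[3 + √(9 + 4·111168)] = (1/2)[3 + √444681] ≈ (1/2)(3 + 666.8441) = 334.922.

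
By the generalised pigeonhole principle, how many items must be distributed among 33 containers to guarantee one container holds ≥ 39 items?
n = (39 − 1)·33 + 1 = 1255

By the generalised pigeonhole principle, to guarantee some box contains ≥ r objects we need more than (r − 1) · k objects total. Threshold: n = (r − 1) · k + 1. With r = 39 and k = 33: n = 38 · 33 + 1 = 1254 + 1 = 1255. For n = 1254 = 38 · 33, we can put exactly 38 objects in every box, avoiding 39 in any single one — so 1255 is tight.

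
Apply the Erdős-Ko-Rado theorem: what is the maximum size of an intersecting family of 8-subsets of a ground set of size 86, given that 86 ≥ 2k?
max |F| = C(85, 7) = 4935847320

Erdős-Ko-Rado (1961): when n ≥ 2k, max |F| = C(n−1, k−1). The bound is attained by the star {A : i ∈ A} for any fixed i ∈ [n]. Here C(86−1, 8−1) = C(85, 7) = 4935847320.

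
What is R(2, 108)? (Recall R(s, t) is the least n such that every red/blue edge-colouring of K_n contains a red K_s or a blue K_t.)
R(2, 108) = 108

R(2, k) = k for all k ≥ 2: in a 2-colouring of K_k, either some edge is red (a red K_2) or all edges are blue (a blue K_k). And K_{107} coloured all-blue has no blue K_108, so R(2, 108) > 107. Hence R(2, 108) = 108.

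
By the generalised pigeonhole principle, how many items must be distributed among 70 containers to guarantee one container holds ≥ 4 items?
n = (4 − 1)·70 + 1 = 211

By the generalised pigeonhole principle, to guarantee some box contains ≥ r objects we need more than (r − 1) · k objects total. Threshold: n = (r − 1) · k + 1. With r = 4 and k = 70: n = 3 · 70 + 1 = 210 + 1 = 211. For n = 210 = 3 · 70, we can put exactly 3 objects in every box, avoiding 4 in any single one — so 211 is tight.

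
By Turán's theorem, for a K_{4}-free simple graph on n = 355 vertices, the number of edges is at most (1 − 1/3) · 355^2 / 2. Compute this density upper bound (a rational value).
Turán density bound = (2/3) · 355^2/2 = 126025/3 ≈ 42008.3333

Turán's theorem: ex(n, K_{r+1}) is achieved by the complete r-partite Turán graph T(n, r) with parts as balanced as possible, and is at most (1 − 1/r) · n^2/2. For r = 3, n = 355: the density bound is (2/3) · 126025/2 = 126025/3 ≈ 42008.3333. The integer-valued extremum is e(T(355, 3)) = 42008, which is strictly less than the density bound 126025/3 since 3 ∤ 355 (the parts of T(355, 3) cannot all be equal).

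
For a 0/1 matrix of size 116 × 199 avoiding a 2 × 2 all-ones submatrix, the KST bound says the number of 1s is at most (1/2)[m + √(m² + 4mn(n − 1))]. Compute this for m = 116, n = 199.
z(116, 199; 2, 2) ≤ (1/2)[116 + √(116² + 4·116·199·198)] = (1/2)[116 + √18295984] = 2196.6903

Kővári–Sós–Turán: let r_1, ..., r_116 be the row sums and z = Σ r_i the total number of 1s. Each pair of columns can share at most one row with both entries 1 (else a 2×2 all-ones block appears), so Σ_i C(r_i, 2) ≤ C(199, 2) = 19701. By convexity Σ_i C(r_i, 2) ≥ 116·C(z/116, 2) = z(z − 116)/(2·116), giving z² − 116z − 116·199·198 ≤ 0 and hence z ≤ (1/2)[116 + √(13456 + 4·4570632)] = (1/2)[116 + √18295984] ≈ (1/2)(116 + 4277.3805) = 2196.6903.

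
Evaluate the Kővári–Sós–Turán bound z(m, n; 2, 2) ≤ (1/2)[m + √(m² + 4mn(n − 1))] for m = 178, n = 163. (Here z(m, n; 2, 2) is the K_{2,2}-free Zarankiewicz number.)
z(178, 163; 2, 2) ≤ (1/2)[178 + √(178² + 4·178·163·162)] = (1/2)[178 + √18832756] = 2258.8362

Kővári–Sós–Turán: let r_1, ..., r_178 be the row sums and z = Σ r_i the total number of 1s. Each pair of columns can share at most one row with both entries 1 (else a 2×2 all-ones block appears), so Σ_i C(r_i, 2) ≤ C(163, 2) = 13203. By convexity Σ_i C(r_i, 2) ≥ 178·C(z/178, 2) = z(z − 178)/(2·178), giving z² − 178z − 178·163·162 ≤ 0 and hence z ≤ (1/2)[178 + √(31684 + 4·4700268)] = (1/2)[178 + √18832756] ≈ (1/2)(178 + 4339.6723) = 2258.8362.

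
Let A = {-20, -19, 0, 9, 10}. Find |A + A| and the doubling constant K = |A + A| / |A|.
K = |A + A| / |A| = 14/5

Enumerate A + A = {a + b : a, b ∈ A}. With |A| = 5, there are |A|^2 = 25 ordered sum pairs; collecting distinct values, A + A = {-40, -39, -38, -20, -19, -11, -10, -9, 0, 9, 10, 18, 19, 20}, so |A + A| = 14. Thus K = 14/5. For comparison, the minimum possible |A + A| over all 5-element sets is 2·5 − 1 = 9 (so min K = 9/5), attained only by arithmetic progressions.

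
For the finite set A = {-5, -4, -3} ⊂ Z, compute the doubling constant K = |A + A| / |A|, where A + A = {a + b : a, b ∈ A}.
K = |A + A| / |A| = 5/3

Enumerate A + A = {a + b : a, b ∈ A}. With |A| = 3, there are |A|^2 = 9 ordered sum pairs; collecting distinct values, A + A = {-10, -9, -8, -7, -6}, so |A + A| = 5. Thus K = 5/3. Here |A + A| = 2|A| − 1 = 5, the minimum possible — so K = 5/3 is minimal, which holds iff A is an arithmetic progression.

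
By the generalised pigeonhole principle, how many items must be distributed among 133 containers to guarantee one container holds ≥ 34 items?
n = (34 − 1)·133 + 1 = 4390

By the generalised pigeonhole principle, to guarantee some box contains ≥ r objects we need more than (r − 1) · k objects total. Threshold: n = (r − 1) · k + 1. With r = 34 and k = 133: n = 33 · 133 + 1 = 4389 + 1 = 4390. For n = 4389 = 33 · 133, we can put exactly 33 objects in every box, avoiding 34 in any single one — so 4390 is tight.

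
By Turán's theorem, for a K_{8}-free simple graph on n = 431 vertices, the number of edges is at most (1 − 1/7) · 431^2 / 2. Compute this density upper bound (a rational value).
Turán density bound = (6/7) · 431^2/2 = 557283/7 ≈ 79611.8571

Turán's theorem: ex(n, K_{r+1}) is achieved by the complete r-partite Turán graph T(n, r) with parts as balanced as possible, and is at most (1 − 1/r) · n^2/2. For r = 7, n = 431: the density bound is (6/7) · 185761/2 = 557283/7 ≈ 79611.8571. The integer-valued extremum is e(T(431, 7)) = 79611, which is strictly less than the density bound 557283/7 since 7 ∤ 431 (the parts of T(431, 7) cannot all be equal).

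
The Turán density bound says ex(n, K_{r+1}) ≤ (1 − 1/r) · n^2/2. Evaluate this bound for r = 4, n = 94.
Turán density bound = (3/4) · 94^2/2 = 6627/2 ≈ 3313.5

Turán's theorem: ex(n, K_{r+1}) is achieved by the complete r-partite Turán graph T(n, r) with parts as balanced as possible, and is at most (1 − 1/r) · n^2/2. For r = 4, n = 94: the density bound is (3/4) · 8836/2 = 6627/2 ≈ 3313.5. The integer-valued extremum is e(T(94, 4)) = 3313, which is strictly less than the density bound 6627/2 since 4 ∤ 94 (the parts of T(94, 4) cannot all be equal).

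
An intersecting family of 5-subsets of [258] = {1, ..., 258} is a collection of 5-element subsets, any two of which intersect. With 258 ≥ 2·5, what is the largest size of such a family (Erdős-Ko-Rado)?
max |F| = C(257, 4) = 177556160

The Erdős-Ko-Rado theorem states: for n ≥ 2k, an intersecting family of k-subsets of an n-element set has size at most C(n − 1, k − 1), with equality for 'star' families {A ⊆ [n] : |A| = k, i ∈ A} (fix an element i). For n = 258, k = 5: C(257, 4) = 177556160.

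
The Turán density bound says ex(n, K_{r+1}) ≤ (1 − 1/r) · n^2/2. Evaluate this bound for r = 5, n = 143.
Turán density bound = (4/5) · 143^2/2 = 40898/5 ≈ 8179.6

Turán's theorem: ex(n, K_{r+1}) is achieved by the complete r-partite Turán graph T(n, r) with parts as balanced as possible, and is at most (1 − 1/r) · n^2/2. For r = 5, n = 143: the density bound is (4/5) · 20449/2 = 40898/5 ≈ 8179.6. The integer-valued extremum is e(T(143, 5)) = 8179, which is strictly less than the density bound 40898/5 since 5 ∤ 143 (the parts of T(143, 5) cannot all be equal).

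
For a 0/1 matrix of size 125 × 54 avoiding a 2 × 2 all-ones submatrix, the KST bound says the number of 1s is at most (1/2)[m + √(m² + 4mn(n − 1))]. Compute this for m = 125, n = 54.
z(125, 54; 2, 2) ≤ (1/2)[125 + √(125² + 4·125·54·53)] = (1/2)[125 + √1446625] = 663.8786

Kővári–Sós–Turán: let r_1, ..., r_125 be the row sums and z = Σ r_i the total number of 1s. Each pair of columns can share at most one row with both entries 1 (else a 2×2 all-ones block appears), so Σ_i C(r_i, 2) ≤ C(54, 2) = 1431. By convexity Σ_i C(r_i, 2) ≥ 125·C(z/125, 2) = z(z − 125)/(2·125), giving z² − 125z − 125·54·53 ≤ 0 and hence z ≤ (1/2)[125 + √(15625 + 4·357750)] = (1/2)[125 + √1446625] ≈ (1/2)(125 + 1202.7572) = 663.8786.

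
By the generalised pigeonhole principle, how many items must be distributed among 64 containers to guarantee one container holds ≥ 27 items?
n = (27 − 1)·64 + 1 = 1665

By the generalised pigeonhole principle, to guarantee some box contains ≥ r objects we need more than (r − 1) · k objects total. Threshold: n = (r − 1) · k + 1. With r = 27 and k = 64: n = 26 · 64 + 1 = 1664 + 1 = 1665. For n = 1664 = 26 · 64, we can put exactly 26 objects in every box, avoiding 27 in any single one — so 1665 is tight.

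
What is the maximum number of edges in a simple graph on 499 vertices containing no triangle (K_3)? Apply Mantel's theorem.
ex(499, K_3) = ⌊499^2/4⌋ = 62250

Mantel (1907): a triangle-free graph on n vertices has at most ⌊n^2/4⌋ edges, with equality for the complete bipartite graph K_{⌊n/2⌋, ⌈n/2⌉}. For n = 499: ⌊499^2/4⌋ = ⌊249001/4⌋ = 62250. The extremal graph is K_{249, 250}, which has 249·250 = 62250 edges.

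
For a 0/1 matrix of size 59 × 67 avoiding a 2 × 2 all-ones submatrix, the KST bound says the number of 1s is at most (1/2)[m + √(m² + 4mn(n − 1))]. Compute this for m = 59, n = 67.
z(59, 67; 2, 2) ≤ (1/2)[59 + √(59² + 4·59·67·66)] = (1/2)[59 + √1047073] = 541.1329

Kővári–Sós–Turán: let r_1, ..., r_59 be the row sums and z = Σ r_i the total number of 1s. Each pair of columns can share at most one row with both entries 1 (else a 2×2 all-ones block appears), so Σ_i C(r_i, 2) ≤ C(67, 2) = 2211. By convexity Σ_i C(r_i, 2) ≥ 59·C(z/59, 2) = z(z − 59)/(2·59), giving z² − 59z − 59·67·66 ≤ 0 and hence z ≤ (1/2)[59 + √(3481 + 4·260898)] = (1/2)[59 + √1047073] ≈ (1/2)(59 + 1023.2659) = 541.1329.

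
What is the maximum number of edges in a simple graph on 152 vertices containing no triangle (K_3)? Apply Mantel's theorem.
ex(152, K_3) = ⌊152^2/4⌋ = 5776

Mantel (1907): a triangle-free graph on n vertices has at most ⌊n^2/4⌋ edges, with equality for the complete bipartite graph K_{⌊n/2⌋, ⌈n/2⌉}. For n = 152: ⌊152^2/4⌋ = ⌊23104/4⌋ = 5776. The extremal graph is K_{76, 76}, which has 76·76 = 5776 edges.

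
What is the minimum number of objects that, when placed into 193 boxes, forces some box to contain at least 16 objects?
n = (16 − 1)·193 + 1 = 2896

By the generalised pigeonhole principle, to guarantee some box contains ≥ r objects we need more than (r − 1) · k objects total. Threshold: n = (r − 1) · k + 1. With r = 16 and k = 193: n = 15 · 193 + 1 = 2895 + 1 = 2896. For n = 2895 = 15 · 193, we can put exactly 15 objects in every box, avoiding 16 in any single one — so 2896 is tight.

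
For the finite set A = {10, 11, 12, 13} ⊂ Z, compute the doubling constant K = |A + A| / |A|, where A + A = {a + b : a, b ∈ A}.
K = |A + A| / |A| = 7/4

Enumerate A + A = {a + b : a, b ∈ A}. With |A| = 4, there are |A|^2 = 16 ordered sum pairs; collecting distinct values, A + A = {20, 21, 22, 23, 24, 25, 26}, so |A + A| = 7. Thus K = 7/4. Here |A + A| = 2|A| − 1 = 7, the minimum possible — so K = 7/4 is minimal, which holds iff A is an arithmetic progression.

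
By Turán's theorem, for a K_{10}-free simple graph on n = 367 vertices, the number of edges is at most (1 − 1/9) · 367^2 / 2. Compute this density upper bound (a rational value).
Turán density bound = (8/9) · 367^2/2 = 538756/9 ≈ 59861.7778

Turán's theorem: ex(n, K_{r+1}) is achieved by the complete r-partite Turán graph T(n, r) with parts as balanced as possible, and is at most (1 − 1/r) · n^2/2. For r = 9, n = 367: the density bound is (8/9) · 134689/2 = 538756/9 ≈ 59861.7778. The integer-valued extremum is e(T(367, 9)) = 59861, which is strictly less than the density bound 538756/9 since 9 ∤ 367 (the parts of T(367, 9) cannot all be equal).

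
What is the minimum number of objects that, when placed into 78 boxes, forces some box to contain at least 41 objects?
n = (41 − 1)·78 + 1 = 3121

By the generalised pigeonhole principle, to guarantee some box contains ≥ r objects we need more than (r − 1) · k objects total. Threshold: n = (r − 1) · k + 1. With r = 41 and k = 78: n = 40 · 78 + 1 = 3120 + 1 = 3121. For n = 3120 = 40 · 78, we can put exactly 40 objects in every box, avoiding 41 in any single one — so 3121 is tight.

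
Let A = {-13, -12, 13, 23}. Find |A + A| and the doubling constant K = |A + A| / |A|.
K = |A + A| / |A| = 10/4 = 5/2

Enumerate A + A = {a + b : a, b ∈ A}. With |A| = 4, there are |A|^2 = 16 ordered sum pairs; collecting distinct values, A + A = {-26, -25, -24, 0, 1, 10, 11, 26, 36, 46}, so |A + A| = 10. Thus K = 10/4 = 5/2. For comparison, the minimum possible |A + A| over all 4-element sets is 2·4 − 1 = 7 (so min K = 7/4), attained only by arithmetic progressions.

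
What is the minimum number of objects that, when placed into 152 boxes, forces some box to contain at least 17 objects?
n = (17 − 1)·152 + 1 = 2433

By the generalised pigeonhole principle, to guarantee some box contains ≥ r objects we need more than (r − 1) · k objects total. Threshold: n = (r − 1) · k + 1. With r = 17 and k = 152: n = 16 · 152 + 1 = 2432 + 1 = 2433. For n = 2432 = 16 · 152, we can put exactly 16 objects in every box, avoiding 17 in any single one — so 2433 is tight.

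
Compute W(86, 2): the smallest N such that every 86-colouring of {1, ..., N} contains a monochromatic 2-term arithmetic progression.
W(86, 2) = 86 + 1 = 87

A 2-term AP is any pair of integers, so a monochromatic 2-AP exists iff some colour is used at least twice. With 86 colours, the colouring i ↦ i on {1, ..., 86} uses each colour once, avoiding any monochromatic pair, so W(86, 2) > 86. For {1, ..., 87}, pigeonhole forces two integers of the same colour, which form a monochromatic 2-AP. Hence W(86, 2) = 87.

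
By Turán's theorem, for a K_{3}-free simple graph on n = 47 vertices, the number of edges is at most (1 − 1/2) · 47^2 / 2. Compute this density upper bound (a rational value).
Turán density bound = (1/2) · 47^2/2 = 2209/4 ≈ 552.25

Turán's theorem: ex(n, K_{r+1}) is achieved by the complete r-partite Turán graph T(n, r) with parts as balanced as possible, and is at most (1 − 1/r) · n^2/2. For r = 2, n = 47: the density bound is (1/2) · 2209/2 = 2209/4 ≈ 552.25. The integer-valued extremum is e(T(47, 2)) = 552, which is strictly less than the density bound 2209/4 since 2 ∤ 47 (the parts of T(47, 2) cannot all be equal).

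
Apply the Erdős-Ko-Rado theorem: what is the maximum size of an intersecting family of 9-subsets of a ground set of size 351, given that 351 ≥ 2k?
max |F| = C(350, 8) = 5152635520761925

Erdős-Ko-Rado (1961): when n ≥ 2k, max |F| = C(n−1, k−1). The bound is attained by the star {A : i ∈ A} for any fixed i ∈ [n]. Here C(351−1, 9−1) = C(350, 8) = 5152635520761925.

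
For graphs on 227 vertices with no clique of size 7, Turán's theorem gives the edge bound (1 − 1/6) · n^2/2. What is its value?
Turán density bound = (5/6) · 227^2/2 = 257645/12 ≈ 21470.4167

Turán's theorem: ex(n, K_{r+1}) is achieved by the complete r-partite Turán graph T(n, r) with parts as balanced as possible, and is at most (1 − 1/r) · n^2/2. For r = 6, n = 227: the density bound is (5/6) · 51529/2 = 257645/12 ≈ 21470.4167. The integer-valued extremum is e(T(227, 6)) = 21470, which is strictly less than the density bound 257645/12 since 6 ∤ 227 (the parts of T(227, 6) cannot all be equal).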